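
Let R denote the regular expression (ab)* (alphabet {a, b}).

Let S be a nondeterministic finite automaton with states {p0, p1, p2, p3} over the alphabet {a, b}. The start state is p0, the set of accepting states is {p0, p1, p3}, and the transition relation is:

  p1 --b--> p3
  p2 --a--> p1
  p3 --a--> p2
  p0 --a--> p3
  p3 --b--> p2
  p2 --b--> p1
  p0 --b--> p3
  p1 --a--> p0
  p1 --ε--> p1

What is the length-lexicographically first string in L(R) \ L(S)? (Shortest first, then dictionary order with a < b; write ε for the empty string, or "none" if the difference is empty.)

ab

The string ab is accepted by R but not by S.
No shorter string lies in the difference, and ab is the lexicographically first length-2 string in L(R) \ L(S).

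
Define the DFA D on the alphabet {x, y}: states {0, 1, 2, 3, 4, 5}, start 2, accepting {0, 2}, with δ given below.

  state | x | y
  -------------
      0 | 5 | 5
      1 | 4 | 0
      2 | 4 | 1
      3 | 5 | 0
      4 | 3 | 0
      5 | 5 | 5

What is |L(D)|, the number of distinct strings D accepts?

6

The useful subgraph on states {0, 1, 2, 3, 4} is acyclic, so L(D) is finite; the longest accepting path visits 5 useful states, giving maximum string length 4.
Counting accepting paths from 2 by length: 1 of length 0, 2 of length 2, 2 of length 3, 1 of length 4. Total 6.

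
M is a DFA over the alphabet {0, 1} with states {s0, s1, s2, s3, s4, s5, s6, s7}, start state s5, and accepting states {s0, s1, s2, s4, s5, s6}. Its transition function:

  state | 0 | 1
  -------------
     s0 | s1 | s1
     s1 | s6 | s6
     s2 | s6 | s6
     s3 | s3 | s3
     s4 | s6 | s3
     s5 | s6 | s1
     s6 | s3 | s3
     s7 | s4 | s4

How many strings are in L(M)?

The useful subgraph on states {s1, s5, s6} is acyclic, so L(M) is finite; the longest accepting path visits 3 useful states, giving maximum string length 2.
Counting accepting paths from s5 by length: 1 of length 0, 2 of length 1, 2 of length 2. Total 5.

5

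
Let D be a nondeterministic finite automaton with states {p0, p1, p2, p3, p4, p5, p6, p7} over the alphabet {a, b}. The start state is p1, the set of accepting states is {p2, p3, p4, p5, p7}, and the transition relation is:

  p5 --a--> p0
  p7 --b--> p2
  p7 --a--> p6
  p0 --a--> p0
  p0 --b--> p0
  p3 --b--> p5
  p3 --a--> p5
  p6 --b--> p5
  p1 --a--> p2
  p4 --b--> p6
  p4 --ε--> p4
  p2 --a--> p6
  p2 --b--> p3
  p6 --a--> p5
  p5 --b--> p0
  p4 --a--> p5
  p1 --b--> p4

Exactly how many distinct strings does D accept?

10

The useful subgraph on states {p1, p2, p3, p4, p5, p6} is acyclic, so L(D) is finite; the longest accepting path visits 4 useful states, giving maximum string length 3.
Counting accepting paths from p1 by length: 2 of length 1, 2 of length 2, 6 of length 3. Total 10.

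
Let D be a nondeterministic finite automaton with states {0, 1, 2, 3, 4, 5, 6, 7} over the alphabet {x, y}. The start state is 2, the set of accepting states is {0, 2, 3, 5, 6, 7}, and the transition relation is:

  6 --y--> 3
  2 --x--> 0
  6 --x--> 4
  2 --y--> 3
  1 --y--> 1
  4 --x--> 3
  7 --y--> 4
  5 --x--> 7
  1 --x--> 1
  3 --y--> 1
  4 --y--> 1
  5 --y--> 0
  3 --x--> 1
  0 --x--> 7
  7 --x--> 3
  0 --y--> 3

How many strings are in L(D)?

7

The useful subgraph on states {0, 2, 3, 4, 7} is acyclic, so L(D) is finite; the longest accepting path visits 5 useful states, giving maximum string length 4.
Counting accepting paths from 2 by length: 1 of length 0, 2 of length 1, 2 of length 2, 1 of length 3, 1 of length 4. Total 7.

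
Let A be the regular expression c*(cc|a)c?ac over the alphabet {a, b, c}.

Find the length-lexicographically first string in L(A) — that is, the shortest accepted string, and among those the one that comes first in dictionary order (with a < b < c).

aac

By inspection of the expression, no string of length less than 3 matches, and aac is the lexicographically first match of length 3.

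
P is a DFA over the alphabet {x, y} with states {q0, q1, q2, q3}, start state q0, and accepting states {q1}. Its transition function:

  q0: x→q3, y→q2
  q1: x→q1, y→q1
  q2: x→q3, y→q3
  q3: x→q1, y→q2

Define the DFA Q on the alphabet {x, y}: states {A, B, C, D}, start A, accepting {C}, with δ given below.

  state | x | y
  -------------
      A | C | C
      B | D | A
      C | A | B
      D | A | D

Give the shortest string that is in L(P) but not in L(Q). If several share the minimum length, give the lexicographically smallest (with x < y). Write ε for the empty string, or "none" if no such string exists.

The string xx is accepted by P but not by Q.
No shorter string lies in the difference, and xx is the lexicographically first length-2 string in L(P) \ L(Q).

xx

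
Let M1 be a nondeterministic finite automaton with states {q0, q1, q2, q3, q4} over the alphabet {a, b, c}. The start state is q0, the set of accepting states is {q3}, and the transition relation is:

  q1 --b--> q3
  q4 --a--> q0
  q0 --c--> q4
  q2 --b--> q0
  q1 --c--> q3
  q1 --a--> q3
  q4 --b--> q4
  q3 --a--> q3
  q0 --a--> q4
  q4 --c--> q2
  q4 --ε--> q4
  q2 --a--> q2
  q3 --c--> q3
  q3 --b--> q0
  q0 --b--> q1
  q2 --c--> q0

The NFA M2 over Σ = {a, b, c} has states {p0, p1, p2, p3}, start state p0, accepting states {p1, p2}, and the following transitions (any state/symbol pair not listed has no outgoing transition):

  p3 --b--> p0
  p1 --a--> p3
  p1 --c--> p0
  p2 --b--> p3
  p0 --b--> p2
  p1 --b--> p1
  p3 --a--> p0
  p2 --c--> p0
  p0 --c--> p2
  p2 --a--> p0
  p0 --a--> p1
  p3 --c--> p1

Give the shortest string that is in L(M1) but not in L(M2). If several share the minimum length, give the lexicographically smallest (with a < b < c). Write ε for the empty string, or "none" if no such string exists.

The string ba is accepted by M1 but not by M2.
No shorter string lies in the difference, and ba is the lexicographically first length-2 string in L(M1) \ L(M2).

ba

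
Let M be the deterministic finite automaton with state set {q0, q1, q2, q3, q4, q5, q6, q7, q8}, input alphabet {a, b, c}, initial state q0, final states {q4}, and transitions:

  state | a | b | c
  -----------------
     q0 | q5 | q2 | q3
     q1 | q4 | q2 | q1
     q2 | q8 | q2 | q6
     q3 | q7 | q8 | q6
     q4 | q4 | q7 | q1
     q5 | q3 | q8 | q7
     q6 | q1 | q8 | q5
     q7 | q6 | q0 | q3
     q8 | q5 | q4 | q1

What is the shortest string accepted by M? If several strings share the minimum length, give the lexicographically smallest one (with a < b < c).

abb

A breadth-first search from q0 reaches an accepting state first via the path q0 → q5 → q8 → q4 on input abb.
No string of length < 3 is accepted (BFS exhausts all shorter strings without reaching an accepting state), and abb is the lexicographically least accepting string of length 3.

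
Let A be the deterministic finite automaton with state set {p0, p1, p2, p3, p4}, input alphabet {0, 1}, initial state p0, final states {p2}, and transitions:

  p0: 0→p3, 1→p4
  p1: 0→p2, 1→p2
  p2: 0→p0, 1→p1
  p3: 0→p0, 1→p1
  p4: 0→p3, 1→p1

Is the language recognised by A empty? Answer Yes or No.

No

The string 010 is accepted: the run p0 → p3 → p1 → p2 ends in the accepting state p2.
Since at least one string is accepted, L(A) is not empty.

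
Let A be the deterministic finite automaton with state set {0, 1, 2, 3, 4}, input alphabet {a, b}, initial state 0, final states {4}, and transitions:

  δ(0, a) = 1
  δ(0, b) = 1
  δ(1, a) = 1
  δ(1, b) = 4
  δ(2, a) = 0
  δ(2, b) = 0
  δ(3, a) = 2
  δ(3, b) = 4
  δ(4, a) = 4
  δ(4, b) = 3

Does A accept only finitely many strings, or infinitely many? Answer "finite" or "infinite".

infinite

State 1 is reachable from the start and can reach an accepting state, and it lies on the cycle 1 → 1.
Traversing that cycle any number of times yields accepted strings of unbounded length, so the language is infinite.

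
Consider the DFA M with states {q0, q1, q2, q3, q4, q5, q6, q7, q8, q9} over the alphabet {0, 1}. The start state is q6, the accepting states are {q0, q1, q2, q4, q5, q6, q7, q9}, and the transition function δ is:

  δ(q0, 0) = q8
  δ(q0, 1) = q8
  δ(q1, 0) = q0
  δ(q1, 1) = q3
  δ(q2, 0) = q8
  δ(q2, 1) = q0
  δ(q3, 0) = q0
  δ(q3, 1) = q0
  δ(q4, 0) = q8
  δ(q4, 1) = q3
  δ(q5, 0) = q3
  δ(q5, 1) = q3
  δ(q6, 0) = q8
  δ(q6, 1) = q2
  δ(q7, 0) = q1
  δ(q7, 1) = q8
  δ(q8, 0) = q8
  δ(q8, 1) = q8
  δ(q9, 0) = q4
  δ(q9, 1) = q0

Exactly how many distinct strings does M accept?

3

The useful subgraph on states {q0, q2, q6} is acyclic, so L(M) is finite; the longest accepting path visits 3 useful states, giving maximum string length 2.
Counting accepting paths from q6 by length: 1 of length 0, 1 of length 1, 1 of length 2. Total 3.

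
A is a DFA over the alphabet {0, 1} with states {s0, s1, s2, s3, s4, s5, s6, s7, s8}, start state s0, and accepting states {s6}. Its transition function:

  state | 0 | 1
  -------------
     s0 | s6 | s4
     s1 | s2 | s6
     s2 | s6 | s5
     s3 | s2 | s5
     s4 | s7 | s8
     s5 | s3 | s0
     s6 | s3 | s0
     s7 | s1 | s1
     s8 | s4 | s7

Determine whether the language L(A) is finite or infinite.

State s4 is reachable from the start and can reach an accepting state, and it lies on the cycle s4 → s8 → s4.
Traversing that cycle any number of times yields accepted strings of unbounded length, so the language is infinite.

infinite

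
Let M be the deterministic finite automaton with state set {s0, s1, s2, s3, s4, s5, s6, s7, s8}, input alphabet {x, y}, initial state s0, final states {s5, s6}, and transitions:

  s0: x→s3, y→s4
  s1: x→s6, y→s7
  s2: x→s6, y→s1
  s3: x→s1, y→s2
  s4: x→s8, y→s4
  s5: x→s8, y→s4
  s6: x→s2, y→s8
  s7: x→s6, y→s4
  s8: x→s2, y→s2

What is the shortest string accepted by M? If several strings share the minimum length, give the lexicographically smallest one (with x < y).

A breadth-first search from s0 reaches an accepting state first via the path s0 → s3 → s1 → s6 on input xxx.
No string of length < 3 is accepted (BFS exhausts all shorter strings without reaching an accepting state), and xxx is the lexicographically least accepting string of length 3.

xxx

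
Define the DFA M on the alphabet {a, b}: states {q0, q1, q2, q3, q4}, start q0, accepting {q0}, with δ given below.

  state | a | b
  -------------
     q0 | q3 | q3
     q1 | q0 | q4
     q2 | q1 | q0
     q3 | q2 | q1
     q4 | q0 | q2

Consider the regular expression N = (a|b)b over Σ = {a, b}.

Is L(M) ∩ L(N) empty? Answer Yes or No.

Yes

Converting the expression N to a DFA (subset construction, then merging equivalent states) gives the minimal DFA with states {n0, n1, n2, n3}, start state n0, accepting states {n3} and transitions n0: a→n1, b→n1; n1: a→n2, b→n3; n2: a→n2, b→n2; n3: a→n2, b→n2.
Exploring the product automaton M × N from the start pair (q0, n0), following both machines on each input symbol, reaches 8 state pairs: (q0, n0), (q3, n1), (q2, n2), (q1, n3), (q1, n2), (q0, n2), (q4, n2), (q3, n2).
M accepts in {q0} and N accepts in {n3}; no reachable pair has both components accepting, so no string drives both machines to acceptance simultaneously and L(M) ∩ L(N) = ∅.
So no string is accepted by both, and the intersection is empty.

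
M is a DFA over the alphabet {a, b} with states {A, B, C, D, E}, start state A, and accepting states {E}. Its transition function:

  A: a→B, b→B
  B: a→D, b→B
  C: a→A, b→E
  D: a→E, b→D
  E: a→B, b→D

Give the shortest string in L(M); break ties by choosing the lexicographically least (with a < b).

aaa

A breadth-first search from A reaches an accepting state first via the path A → B → D → E on input aaa.
No string of length < 3 is accepted (BFS exhausts all shorter strings without reaching an accepting state), and aaa is the lexicographically least accepting string of length 3.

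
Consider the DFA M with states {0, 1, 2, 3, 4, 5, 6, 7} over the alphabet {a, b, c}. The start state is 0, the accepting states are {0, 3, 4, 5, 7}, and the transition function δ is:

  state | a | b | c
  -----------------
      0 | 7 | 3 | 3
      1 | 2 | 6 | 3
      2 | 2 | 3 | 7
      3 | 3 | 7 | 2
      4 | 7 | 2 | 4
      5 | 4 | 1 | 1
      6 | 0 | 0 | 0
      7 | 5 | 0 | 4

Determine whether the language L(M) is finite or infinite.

infinite

State 2 is reachable from the start and can reach an accepting state, and it lies on the cycle 2 → 2.
Traversing that cycle any number of times yields accepted strings of unbounded length, so the language is infinite.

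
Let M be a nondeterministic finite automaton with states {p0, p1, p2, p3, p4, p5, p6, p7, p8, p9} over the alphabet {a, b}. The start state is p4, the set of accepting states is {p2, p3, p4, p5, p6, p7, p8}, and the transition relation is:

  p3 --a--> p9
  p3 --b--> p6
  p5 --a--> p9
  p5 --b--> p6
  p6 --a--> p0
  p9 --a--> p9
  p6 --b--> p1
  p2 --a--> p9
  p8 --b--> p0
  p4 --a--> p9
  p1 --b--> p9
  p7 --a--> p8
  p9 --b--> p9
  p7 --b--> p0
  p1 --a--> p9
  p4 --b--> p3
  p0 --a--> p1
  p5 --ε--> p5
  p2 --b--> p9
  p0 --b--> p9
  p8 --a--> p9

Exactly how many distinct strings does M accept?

The useful subgraph on states {p3, p4, p6} is acyclic, so L(M) is finite; the longest accepting path visits 3 useful states, giving maximum string length 2.
Counting accepting paths from p4 by length: 1 of length 0, 1 of length 1, 1 of length 2. Total 3.

3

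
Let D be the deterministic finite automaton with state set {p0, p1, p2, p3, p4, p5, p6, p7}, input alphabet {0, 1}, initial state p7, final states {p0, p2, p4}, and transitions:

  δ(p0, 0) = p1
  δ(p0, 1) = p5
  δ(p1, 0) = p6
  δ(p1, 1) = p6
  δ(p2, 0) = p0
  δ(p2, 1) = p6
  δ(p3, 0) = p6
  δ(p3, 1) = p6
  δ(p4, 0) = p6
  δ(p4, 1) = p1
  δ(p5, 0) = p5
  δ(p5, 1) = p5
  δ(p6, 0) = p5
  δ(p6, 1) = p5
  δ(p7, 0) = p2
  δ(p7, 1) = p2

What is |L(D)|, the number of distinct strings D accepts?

4

The useful subgraph on states {p0, p2, p7} is acyclic, so L(D) is finite; the longest accepting path visits 3 useful states, giving maximum string length 2.
Counting accepting paths from p7 by length: 2 of length 1, 2 of length 2. Total 4.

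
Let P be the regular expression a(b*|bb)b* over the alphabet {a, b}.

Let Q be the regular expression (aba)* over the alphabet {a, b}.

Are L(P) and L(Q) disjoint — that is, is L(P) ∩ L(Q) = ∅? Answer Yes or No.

Converting the expression P to a DFA (subset construction, then merging equivalent states) gives the minimal DFA with states {p0, p1, p2}, start state p0, accepting states {p1} and transitions p0: a→p1, b→p2; p1: a→p2, b→p1; p2: a→p2, b→p2.
Converting the expression Q to a DFA (subset construction, then merging equivalent states) gives the minimal DFA with states {q0, q1, q2, q3}, start state q0, accepting states {q0} and transitions q0: a→q1, b→q2; q1: a→q2, b→q3; q2: a→q2, b→q2; q3: a→q0, b→q2.
Exploring the product automaton P × Q from the start pair (p0, q0), following both machines on each input symbol, reaches 8 state pairs: (p0, q0), (p1, q1), (p2, q2), (p1, q3), (p2, q0), (p1, q2), (p2, q1), (p2, q3).
P accepts in {p1} and Q accepts in {q0}; no reachable pair has both components accepting, so no string drives both machines to acceptance simultaneously and L(P) ∩ L(Q) = ∅.
So no string is accepted by both, and the intersection is empty.

Yes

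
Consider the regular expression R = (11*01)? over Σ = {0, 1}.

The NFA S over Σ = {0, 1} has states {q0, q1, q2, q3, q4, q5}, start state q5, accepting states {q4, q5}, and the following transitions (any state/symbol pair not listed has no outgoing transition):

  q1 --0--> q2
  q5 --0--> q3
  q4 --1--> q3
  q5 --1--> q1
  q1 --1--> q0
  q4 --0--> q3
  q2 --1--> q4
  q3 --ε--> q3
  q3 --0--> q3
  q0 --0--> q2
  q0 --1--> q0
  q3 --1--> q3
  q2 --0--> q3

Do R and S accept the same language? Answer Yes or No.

Yes

Converting the expression R to a DFA (subset construction, then merging equivalent states) gives the minimal DFA with states {r0, r1, r2, r3, r4}, start state r0, accepting states {r0, r4} and transitions r0: 0→r1, 1→r2; r1: 0→r1, 1→r1; r2: 0→r3, 1→r2; r3: 0→r1, 1→r4; r4: 0→r1, 1→r1.
Exploring the product automaton R × S from the start pair (r0, q5), following both machines on each input symbol, reaches 6 state pairs: (r0, q5), (r1, q3), (r2, q1), (r3, q2), (r2, q0), (r4, q4).
R accepts in {r0, r4} and S accepts in {q4, q5}. In every reachable pair the two components are either both accepting — (r0, q5), (r4, q4) — or both non-accepting, so no string is accepted by exactly one of the machines: L(R) \ L(S) and L(S) \ L(R) are both empty.
Hence every string is accepted by R iff it is accepted by S, and the two languages coincide.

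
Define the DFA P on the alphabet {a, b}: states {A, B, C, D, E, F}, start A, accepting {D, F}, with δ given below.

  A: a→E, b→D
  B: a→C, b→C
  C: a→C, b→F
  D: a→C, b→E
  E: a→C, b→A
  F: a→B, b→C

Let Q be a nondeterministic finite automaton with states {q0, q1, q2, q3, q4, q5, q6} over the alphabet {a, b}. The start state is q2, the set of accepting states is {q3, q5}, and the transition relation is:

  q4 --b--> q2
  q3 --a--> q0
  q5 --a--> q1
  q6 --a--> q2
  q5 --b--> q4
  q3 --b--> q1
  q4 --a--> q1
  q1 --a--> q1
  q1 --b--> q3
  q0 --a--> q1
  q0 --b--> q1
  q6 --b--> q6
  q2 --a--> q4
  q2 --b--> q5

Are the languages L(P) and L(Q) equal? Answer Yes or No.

Yes

Exploring the product automaton P × Q from the start pair (A, q2), following both machines on each input symbol, reaches 6 state pairs: (A, q2), (E, q4), (D, q5), (C, q1), (F, q3), (B, q0).
P accepts in {D, F} and Q accepts in {q3, q5}. In every reachable pair the two components are either both accepting — (D, q5), (F, q3) — or both non-accepting, so no string is accepted by exactly one of the machines: L(P) \ L(Q) and L(Q) \ L(P) are both empty.
Hence every string is accepted by P iff it is accepted by Q, and the two languages coincide.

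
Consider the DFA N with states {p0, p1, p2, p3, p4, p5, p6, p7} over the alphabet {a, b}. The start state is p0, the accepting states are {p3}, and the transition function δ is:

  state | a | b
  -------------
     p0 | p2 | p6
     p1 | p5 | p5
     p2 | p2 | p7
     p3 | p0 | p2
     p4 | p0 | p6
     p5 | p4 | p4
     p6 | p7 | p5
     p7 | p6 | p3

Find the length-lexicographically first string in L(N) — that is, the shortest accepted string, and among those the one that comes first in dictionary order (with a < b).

abb

A breadth-first search from p0 reaches an accepting state first via the path p0 → p2 → p7 → p3 on input abb.
No string of length < 3 is accepted (BFS exhausts all shorter strings without reaching an accepting state), and abb is the lexicographically least accepting string of length 3.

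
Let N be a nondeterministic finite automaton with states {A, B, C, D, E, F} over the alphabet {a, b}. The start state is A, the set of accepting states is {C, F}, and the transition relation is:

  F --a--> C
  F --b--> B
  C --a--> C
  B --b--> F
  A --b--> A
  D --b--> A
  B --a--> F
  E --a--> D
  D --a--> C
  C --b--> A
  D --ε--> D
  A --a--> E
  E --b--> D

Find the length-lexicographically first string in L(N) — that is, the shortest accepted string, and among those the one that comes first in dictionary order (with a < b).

A breadth-first search from A reaches an accepting state first via the path A → E → D → C on input aaa.
No string of length < 3 is accepted (BFS exhausts all shorter strings without reaching an accepting state), and aaa is the lexicographically least accepting string of length 3.

aaa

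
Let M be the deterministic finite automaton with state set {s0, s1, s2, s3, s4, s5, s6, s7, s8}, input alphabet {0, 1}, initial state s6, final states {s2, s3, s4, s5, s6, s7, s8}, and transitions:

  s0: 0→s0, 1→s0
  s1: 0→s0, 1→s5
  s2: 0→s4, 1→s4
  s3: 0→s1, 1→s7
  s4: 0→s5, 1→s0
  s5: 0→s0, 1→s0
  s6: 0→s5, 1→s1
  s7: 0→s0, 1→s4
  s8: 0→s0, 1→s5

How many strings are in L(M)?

The useful subgraph on states {s1, s5, s6} is acyclic, so L(M) is finite; the longest accepting path visits 3 useful states, giving maximum string length 2.
Counting accepting paths from s6 by length: 1 of length 0, 1 of length 1, 1 of length 2. Total 3.

3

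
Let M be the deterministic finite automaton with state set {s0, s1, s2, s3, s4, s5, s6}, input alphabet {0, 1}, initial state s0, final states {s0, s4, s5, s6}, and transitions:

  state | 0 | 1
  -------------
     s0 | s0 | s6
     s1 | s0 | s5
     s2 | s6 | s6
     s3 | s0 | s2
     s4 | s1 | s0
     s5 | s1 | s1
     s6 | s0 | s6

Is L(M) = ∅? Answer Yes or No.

The empty string ε is accepted: the run s0 ends in the accepting state s0.
Since at least one string is accepted, L(M) is not empty.

No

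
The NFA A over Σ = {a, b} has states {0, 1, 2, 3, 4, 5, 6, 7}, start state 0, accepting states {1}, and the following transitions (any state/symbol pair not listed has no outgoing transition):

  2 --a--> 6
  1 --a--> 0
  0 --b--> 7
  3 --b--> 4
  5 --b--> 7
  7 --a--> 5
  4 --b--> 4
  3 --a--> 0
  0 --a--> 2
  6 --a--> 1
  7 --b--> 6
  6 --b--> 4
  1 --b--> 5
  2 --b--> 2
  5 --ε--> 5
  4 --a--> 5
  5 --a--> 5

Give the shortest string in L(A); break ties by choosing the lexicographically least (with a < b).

A breadth-first search from 0 reaches an accepting state first via the path 0 → 2 → 6 → 1 on input aaa.
No string of length < 3 is accepted (BFS exhausts all shorter strings without reaching an accepting state), and aaa is the lexicographically least accepting string of length 3.

aaa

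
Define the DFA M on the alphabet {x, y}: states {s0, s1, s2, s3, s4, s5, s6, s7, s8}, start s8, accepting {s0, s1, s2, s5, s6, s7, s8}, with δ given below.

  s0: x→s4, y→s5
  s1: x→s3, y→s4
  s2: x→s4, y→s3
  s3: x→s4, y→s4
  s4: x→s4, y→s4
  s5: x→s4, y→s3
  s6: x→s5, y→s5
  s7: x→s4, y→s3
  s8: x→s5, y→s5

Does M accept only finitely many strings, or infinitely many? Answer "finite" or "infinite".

The useful states (reachable from s8 and able to reach an accepting state) are {s5, s8}.
Restricted to these states the transition graph has no cycle, so every accepting path has bounded length and L is finite.

finite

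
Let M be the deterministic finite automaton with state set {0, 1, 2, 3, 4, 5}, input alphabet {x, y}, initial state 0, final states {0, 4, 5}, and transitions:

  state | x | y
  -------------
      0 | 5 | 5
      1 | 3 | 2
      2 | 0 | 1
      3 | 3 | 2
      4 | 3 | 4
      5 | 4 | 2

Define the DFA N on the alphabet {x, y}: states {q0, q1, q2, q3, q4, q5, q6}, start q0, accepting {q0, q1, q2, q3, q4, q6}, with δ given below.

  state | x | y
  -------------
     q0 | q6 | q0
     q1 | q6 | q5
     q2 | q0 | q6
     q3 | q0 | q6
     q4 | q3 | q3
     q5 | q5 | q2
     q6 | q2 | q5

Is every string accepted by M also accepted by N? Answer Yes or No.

The string xyx is in L(M) but not in L(N).
So L(M) ⊄ L(N).

No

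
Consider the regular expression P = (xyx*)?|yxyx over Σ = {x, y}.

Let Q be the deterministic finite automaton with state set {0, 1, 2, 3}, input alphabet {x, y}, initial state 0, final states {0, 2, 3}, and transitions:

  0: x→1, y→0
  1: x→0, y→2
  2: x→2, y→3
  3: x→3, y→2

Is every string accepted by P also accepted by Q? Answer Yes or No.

Converting the expression P to a DFA (subset construction, then merging equivalent states) gives the minimal DFA with states {p0, p1, p2, p3, p4, p5, p6, p7}, start state p0, accepting states {p0, p4, p7} and transitions p0: x→p1, y→p2; p1: x→p3, y→p4; p2: x→p5, y→p3; p3: x→p3, y→p3; p4: x→p4, y→p3; p5: x→p3, y→p6; p6: x→p7, y→p3; p7: x→p3, y→p3.
Exploring the product automaton P × Q from the start pair (p0, 0), following both machines on each input symbol, reaches 11 state pairs: (p0, 0), (p1, 1), (p2, 0), (p3, 0), (p4, 2), (p5, 1), (p3, 1), (p3, 3), (p6, 2), (p3, 2), (p7, 2).
P accepts in {p0, p4, p7} and Q accepts in {0, 2, 3}. The reachable pairs whose P-component is accepting are (p0, 0), (p4, 2), (p7, 2); in each of them the Q-component is accepting too, so the product for L(P) \ L(Q) (P-component accepting, Q-component rejecting) has no reachable accepting pair and the difference is empty.
Hence every string in L(P) is also in L(Q).

Yes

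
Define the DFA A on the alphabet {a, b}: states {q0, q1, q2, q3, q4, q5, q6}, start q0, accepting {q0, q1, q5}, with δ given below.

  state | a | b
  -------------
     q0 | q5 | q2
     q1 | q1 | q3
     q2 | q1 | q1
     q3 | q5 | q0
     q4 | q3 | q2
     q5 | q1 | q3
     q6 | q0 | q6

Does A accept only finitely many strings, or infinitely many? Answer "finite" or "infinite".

State q1 is reachable from the start and can reach an accepting state, and it lies on the cycle q1 → q1.
Traversing that cycle any number of times yields accepted strings of unbounded length, so the language is infinite.

infinite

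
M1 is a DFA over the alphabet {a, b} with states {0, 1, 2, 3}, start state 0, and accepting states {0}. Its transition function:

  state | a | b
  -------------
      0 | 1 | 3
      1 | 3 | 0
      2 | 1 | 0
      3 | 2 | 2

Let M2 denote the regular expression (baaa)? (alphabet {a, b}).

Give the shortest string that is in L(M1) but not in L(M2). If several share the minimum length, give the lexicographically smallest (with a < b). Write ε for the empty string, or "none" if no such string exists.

The string ab is accepted by M1 but not by M2.
No shorter string lies in the difference, and ab is the lexicographically first length-2 string in L(M1) \ L(M2).

ab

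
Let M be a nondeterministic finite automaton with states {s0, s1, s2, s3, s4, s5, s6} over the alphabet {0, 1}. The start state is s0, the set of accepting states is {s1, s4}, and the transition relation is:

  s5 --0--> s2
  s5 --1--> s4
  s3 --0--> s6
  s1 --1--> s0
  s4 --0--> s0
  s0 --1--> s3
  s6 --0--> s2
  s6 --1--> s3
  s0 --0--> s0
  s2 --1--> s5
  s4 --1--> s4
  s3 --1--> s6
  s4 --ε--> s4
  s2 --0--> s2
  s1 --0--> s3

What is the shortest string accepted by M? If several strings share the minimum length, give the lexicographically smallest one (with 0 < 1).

10011

A breadth-first search from s0 reaches an accepting state first via the path s0 → s3 → s6 → s2 → s5 → s4 on input 10011.
No string of length < 5 is accepted (BFS exhausts all shorter strings without reaching an accepting state), and 10011 is the lexicographically least accepting string of length 5.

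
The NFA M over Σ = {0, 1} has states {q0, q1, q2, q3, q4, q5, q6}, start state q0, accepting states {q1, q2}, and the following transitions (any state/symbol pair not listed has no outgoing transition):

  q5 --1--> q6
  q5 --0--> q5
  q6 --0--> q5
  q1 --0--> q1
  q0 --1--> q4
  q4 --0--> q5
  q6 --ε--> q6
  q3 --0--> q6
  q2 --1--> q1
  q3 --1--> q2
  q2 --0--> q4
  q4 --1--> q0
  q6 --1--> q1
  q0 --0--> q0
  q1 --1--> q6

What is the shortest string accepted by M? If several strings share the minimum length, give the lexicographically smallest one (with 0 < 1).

A breadth-first search from q0 reaches an accepting state first via the path q0 → q4 → q5 → q6 → q1 on input 1011.
No string of length < 4 is accepted (BFS exhausts all shorter strings without reaching an accepting state), and 1011 is the lexicographically least accepting string of length 4.

1011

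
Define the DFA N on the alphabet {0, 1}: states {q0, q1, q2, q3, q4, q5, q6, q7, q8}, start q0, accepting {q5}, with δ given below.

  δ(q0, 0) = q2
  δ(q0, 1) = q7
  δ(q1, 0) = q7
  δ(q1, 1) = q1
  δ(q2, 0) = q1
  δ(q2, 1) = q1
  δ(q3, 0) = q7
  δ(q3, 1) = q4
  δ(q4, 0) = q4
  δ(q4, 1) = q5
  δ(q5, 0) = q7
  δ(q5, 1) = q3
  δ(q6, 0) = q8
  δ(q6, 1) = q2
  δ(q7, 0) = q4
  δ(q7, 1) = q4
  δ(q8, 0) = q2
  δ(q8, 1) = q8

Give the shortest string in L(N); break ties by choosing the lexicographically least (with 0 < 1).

101

A breadth-first search from q0 reaches an accepting state first via the path q0 → q7 → q4 → q5 on input 101.
No string of length < 3 is accepted (BFS exhausts all shorter strings without reaching an accepting state), and 101 is the lexicographically least accepting string of length 3.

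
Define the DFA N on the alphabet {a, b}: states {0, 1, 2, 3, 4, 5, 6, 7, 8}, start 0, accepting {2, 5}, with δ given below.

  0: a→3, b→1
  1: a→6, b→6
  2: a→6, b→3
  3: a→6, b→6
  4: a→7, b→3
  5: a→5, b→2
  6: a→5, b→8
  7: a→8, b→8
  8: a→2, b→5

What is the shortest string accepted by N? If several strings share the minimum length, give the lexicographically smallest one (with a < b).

A breadth-first search from 0 reaches an accepting state first via the path 0 → 3 → 6 → 5 on input aaa.
No string of length < 3 is accepted (BFS exhausts all shorter strings without reaching an accepting state), and aaa is the lexicographically least accepting string of length 3.

aaa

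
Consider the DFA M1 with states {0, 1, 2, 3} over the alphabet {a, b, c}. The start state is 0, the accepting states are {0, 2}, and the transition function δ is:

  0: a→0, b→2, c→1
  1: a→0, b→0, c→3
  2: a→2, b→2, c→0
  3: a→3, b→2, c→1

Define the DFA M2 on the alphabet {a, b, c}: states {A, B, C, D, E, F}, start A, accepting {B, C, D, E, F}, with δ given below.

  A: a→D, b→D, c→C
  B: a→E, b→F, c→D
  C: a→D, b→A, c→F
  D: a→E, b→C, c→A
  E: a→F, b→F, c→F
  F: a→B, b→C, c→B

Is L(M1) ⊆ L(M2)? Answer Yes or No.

The empty string ε is in L(M1) but not in L(M2).
So L(M1) ⊄ L(M2).

No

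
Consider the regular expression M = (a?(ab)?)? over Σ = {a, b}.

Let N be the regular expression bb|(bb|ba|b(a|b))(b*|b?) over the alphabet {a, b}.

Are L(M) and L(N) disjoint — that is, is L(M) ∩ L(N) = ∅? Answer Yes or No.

Converting the expression M to a DFA (subset construction, then merging equivalent states) gives the minimal DFA with states {m0, m1, m2, m3, m4}, start state m0, accepting states {m0, m1, m4} and transitions m0: a→m1, b→m2; m1: a→m3, b→m4; m2: a→m2, b→m2; m3: a→m2, b→m4; m4: a→m2, b→m2.
Converting the expression N to a DFA (subset construction, then merging equivalent states) gives the minimal DFA with states {n0, n1, n2, n3}, start state n0, accepting states {n3} and transitions n0: a→n1, b→n2; n1: a→n1, b→n1; n2: a→n3, b→n3; n3: a→n1, b→n3.
Exploring the product automaton M × N from the start pair (m0, n0), following both machines on each input symbol, reaches 7 state pairs: (m0, n0), (m1, n1), (m2, n2), (m3, n1), (m4, n1), (m2, n3), (m2, n1).
M accepts in {m0, m1, m4} and N accepts in {n3}; no reachable pair has both components accepting, so no string drives both machines to acceptance simultaneously and L(M) ∩ L(N) = ∅.
So no string is accepted by both, and the intersection is empty.

Yes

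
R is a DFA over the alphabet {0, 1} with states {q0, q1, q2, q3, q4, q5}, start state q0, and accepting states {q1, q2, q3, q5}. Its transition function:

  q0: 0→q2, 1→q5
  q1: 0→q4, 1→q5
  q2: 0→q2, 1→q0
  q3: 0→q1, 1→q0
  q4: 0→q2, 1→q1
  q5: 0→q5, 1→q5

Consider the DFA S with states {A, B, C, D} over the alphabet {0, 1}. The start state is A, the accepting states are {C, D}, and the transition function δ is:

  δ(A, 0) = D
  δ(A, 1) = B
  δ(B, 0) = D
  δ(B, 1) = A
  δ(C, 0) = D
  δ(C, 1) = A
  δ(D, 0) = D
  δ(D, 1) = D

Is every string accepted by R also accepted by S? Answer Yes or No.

The string 1 is in L(R) but not in L(S).
So L(R) ⊄ L(S).

No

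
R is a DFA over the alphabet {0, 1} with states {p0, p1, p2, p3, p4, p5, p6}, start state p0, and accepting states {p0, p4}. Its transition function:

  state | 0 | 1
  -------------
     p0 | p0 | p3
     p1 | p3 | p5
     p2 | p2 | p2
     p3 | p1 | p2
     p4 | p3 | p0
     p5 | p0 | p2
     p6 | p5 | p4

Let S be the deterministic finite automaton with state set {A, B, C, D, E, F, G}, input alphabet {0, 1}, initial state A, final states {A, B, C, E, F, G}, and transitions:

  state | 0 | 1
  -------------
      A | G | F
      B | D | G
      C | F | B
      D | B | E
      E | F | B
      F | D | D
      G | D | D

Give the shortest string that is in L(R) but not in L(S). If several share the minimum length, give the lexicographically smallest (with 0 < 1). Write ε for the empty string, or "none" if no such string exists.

The string 00 is accepted by R but not by S.
No shorter string lies in the difference, and 00 is the lexicographically first length-2 string in L(R) \ L(S).

00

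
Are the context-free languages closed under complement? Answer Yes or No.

No

CFLs are closed under union, so if they were also closed under complement they would be closed under intersection by De Morgan (L₁ ∩ L₂ is the complement of the union of the complements). But {aⁿbⁿcᵐ} ∩ {aᵐbⁿcⁿ} = {aⁿbⁿcⁿ} is not context-free although both operands are.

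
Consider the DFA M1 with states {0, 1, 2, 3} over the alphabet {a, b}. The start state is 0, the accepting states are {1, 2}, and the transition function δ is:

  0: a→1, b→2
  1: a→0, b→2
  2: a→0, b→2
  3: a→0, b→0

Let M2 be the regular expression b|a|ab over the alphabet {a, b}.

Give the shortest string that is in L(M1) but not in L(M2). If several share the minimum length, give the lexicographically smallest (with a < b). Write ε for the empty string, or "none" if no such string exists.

bb

The string bb is accepted by M1 but not by M2.
No shorter string lies in the difference, and bb is the lexicographically first length-2 string in L(M1) \ L(M2).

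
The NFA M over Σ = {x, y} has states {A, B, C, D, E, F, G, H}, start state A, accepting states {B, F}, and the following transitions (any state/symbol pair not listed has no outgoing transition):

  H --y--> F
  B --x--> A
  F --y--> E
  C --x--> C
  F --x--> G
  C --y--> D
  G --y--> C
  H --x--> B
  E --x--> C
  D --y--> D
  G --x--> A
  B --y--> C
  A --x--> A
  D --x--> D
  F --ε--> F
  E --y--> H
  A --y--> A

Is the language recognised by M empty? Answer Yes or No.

Yes

The states reachable from the start state are {A}.
None of the accepting states {B, F} is reachable, so no string is accepted and L(M) = ∅.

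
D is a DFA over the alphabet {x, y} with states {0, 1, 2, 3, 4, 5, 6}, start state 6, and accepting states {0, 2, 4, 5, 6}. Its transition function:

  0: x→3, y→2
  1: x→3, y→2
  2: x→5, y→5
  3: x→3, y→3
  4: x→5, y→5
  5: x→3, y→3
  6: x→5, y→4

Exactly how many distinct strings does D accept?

5

The useful subgraph on states {4, 5, 6} is acyclic, so L(D) is finite; the longest accepting path visits 3 useful states, giving maximum string length 2.
Counting accepting paths from 6 by length: 1 of length 0, 2 of length 1, 2 of length 2. Total 5.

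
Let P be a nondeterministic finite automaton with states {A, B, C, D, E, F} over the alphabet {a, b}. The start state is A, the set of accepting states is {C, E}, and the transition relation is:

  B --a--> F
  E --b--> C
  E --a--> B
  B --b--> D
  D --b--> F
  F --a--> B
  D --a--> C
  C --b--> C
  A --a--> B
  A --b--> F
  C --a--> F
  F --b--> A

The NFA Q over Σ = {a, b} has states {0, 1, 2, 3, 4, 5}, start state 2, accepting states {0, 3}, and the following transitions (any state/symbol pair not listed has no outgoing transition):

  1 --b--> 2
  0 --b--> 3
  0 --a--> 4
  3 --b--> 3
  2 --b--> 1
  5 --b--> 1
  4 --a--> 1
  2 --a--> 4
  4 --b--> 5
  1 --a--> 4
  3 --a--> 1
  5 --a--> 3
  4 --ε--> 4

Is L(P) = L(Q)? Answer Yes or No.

Yes

Exploring the product automaton P × Q from the start pair (A, 2), following both machines on each input symbol, reaches 5 state pairs: (A, 2), (B, 4), (F, 1), (D, 5), (C, 3).
P accepts in {C, E} and Q accepts in {0, 3}. In every reachable pair the two components are either both accepting — (C, 3) — or both non-accepting, so no string is accepted by exactly one of the machines: L(P) \ L(Q) and L(Q) \ L(P) are both empty.
Hence every string is accepted by P iff it is accepted by Q, and the two languages coincide.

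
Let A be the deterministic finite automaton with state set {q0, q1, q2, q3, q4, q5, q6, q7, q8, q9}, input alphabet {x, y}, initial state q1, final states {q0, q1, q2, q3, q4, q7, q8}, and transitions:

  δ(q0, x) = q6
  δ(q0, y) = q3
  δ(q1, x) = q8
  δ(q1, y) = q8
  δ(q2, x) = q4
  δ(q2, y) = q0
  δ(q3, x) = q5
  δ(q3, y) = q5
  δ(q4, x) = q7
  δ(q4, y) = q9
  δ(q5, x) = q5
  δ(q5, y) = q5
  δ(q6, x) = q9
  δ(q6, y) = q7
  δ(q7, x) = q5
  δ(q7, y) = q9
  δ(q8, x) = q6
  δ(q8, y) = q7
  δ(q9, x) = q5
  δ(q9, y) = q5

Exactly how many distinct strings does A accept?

7

The useful subgraph on states {q1, q6, q7, q8} is acyclic, so L(A) is finite; the longest accepting path visits 4 useful states, giving maximum string length 3.
Counting accepting paths from q1 by length: 1 of length 0, 2 of length 1, 2 of length 2, 2 of length 3. Total 7.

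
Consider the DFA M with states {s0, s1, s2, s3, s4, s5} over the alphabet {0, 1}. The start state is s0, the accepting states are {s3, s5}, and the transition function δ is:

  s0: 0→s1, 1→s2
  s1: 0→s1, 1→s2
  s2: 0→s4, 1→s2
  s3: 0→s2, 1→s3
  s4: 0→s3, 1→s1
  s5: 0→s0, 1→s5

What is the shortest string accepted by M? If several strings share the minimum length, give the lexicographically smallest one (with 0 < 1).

A breadth-first search from s0 reaches an accepting state first via the path s0 → s2 → s4 → s3 on input 100.
No string of length < 3 is accepted (BFS exhausts all shorter strings without reaching an accepting state), and 100 is the lexicographically least accepting string of length 3.

100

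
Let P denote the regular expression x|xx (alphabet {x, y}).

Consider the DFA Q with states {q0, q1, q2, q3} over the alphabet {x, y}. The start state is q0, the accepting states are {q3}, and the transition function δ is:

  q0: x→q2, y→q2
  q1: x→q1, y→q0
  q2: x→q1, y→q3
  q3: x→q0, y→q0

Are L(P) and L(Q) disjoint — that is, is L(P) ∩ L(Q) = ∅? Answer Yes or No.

Yes

Converting the expression P to a DFA (subset construction, then merging equivalent states) gives the minimal DFA with states {p0, p1, p2, p3}, start state p0, accepting states {p1, p3} and transitions p0: x→p1, y→p2; p1: x→p3, y→p2; p2: x→p2, y→p2; p3: x→p2, y→p2.
Exploring the product automaton P × Q from the start pair (p0, q0), following both machines on each input symbol, reaches 7 state pairs: (p0, q0), (p1, q2), (p2, q2), (p3, q1), (p2, q3), (p2, q1), (p2, q0).
P accepts in {p1, p3} and Q accepts in {q3}; no reachable pair has both components accepting, so no string drives both machines to acceptance simultaneously and L(P) ∩ L(Q) = ∅.
So no string is accepted by both, and the intersection is empty.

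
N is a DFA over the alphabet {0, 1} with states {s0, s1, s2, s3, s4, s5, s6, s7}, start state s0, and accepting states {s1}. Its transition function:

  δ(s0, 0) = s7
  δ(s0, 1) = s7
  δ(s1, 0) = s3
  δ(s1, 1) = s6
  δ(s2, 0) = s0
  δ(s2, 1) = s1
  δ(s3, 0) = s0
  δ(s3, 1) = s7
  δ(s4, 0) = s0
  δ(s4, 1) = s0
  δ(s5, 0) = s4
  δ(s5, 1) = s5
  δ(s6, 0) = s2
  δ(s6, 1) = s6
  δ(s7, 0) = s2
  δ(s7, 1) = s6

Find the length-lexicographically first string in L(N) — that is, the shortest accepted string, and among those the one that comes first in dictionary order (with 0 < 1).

001

A breadth-first search from s0 reaches an accepting state first via the path s0 → s7 → s2 → s1 on input 001.
No string of length < 3 is accepted (BFS exhausts all shorter strings without reaching an accepting state), and 001 is the lexicographically least accepting string of length 3.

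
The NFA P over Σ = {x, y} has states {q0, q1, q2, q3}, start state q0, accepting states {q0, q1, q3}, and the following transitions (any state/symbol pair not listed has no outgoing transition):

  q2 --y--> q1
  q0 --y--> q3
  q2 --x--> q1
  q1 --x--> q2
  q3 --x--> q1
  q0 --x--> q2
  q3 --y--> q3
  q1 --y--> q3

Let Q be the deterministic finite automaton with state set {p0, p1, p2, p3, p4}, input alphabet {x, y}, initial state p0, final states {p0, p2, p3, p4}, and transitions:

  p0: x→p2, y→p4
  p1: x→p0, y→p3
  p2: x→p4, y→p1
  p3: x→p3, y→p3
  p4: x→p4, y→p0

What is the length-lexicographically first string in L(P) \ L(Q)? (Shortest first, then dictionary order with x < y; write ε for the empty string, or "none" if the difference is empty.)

The string xy is accepted by P but not by Q.
No shorter string lies in the difference, and xy is the lexicographically first length-2 string in L(P) \ L(Q).

xy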